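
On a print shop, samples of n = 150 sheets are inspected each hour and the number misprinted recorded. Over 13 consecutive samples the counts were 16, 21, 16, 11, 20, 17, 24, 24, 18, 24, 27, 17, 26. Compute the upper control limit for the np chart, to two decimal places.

32.59

p̄ = Σdᵢ / (k·n) = 261 / (13 × 150) = 0.13385
UCL = np̄ + 3·√(np̄(1−p̄)) = 20.0769 + 3 × √(20.0769×0.86615) = 20.0769 + 3 × 4.1701 = 32.5872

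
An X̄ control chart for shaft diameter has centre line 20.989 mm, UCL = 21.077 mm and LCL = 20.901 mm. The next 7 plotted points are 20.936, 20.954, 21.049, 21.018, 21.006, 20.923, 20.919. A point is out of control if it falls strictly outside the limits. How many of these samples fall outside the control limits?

All 7 points lie within [20.901, 21.077].

0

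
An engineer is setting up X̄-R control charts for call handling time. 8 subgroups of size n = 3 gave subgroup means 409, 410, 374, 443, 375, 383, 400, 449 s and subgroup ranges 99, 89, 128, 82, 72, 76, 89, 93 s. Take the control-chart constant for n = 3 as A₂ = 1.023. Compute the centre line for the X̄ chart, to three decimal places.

X̄̄ = (409 + 410 + 374 + 443 + 375 + 383 + 400 + 449) / 8 = 3243.0000 / 8 = 405.3750
CL = X̄̄ = 405.3750

405.375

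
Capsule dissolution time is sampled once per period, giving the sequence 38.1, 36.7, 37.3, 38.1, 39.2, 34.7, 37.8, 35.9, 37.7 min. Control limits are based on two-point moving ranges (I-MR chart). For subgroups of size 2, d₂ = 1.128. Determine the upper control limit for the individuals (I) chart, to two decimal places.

42.33

X̄ = (38.1 + 36.7 + 37.3 + 38.1 + 39.2 + 34.7 + 37.8 + 35.9 + 37.7) / 9 = 37.2778
Moving ranges: 1.4, 0.6, 0.8, 1.1, 4.5, 3.1, 1.9, 1.8; M̄R̄ = 15.2000 / 8 = 1.9000
UCL = X̄ + 3·M̄R̄/d₂ = 37.2778 + 3 × 1.9000 / 1.128 = 42.3310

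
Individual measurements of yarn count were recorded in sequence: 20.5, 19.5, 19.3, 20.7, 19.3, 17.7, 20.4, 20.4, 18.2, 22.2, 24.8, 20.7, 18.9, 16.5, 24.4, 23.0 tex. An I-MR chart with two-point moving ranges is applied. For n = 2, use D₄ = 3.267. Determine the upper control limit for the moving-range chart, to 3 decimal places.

Moving ranges: 1.0, 0.2, 1.4, 1.4, 1.6, 2.7, 0.0, 2.2, 4.0, 2.6, 4.1, 1.8, 2.4, 7.9, 1.4; M̄R̄ = 34.7000 / 15 = 2.3133
UCL_MR = D₄·M̄R̄ = 3.267 × 2.3133 = 7.5577

7.558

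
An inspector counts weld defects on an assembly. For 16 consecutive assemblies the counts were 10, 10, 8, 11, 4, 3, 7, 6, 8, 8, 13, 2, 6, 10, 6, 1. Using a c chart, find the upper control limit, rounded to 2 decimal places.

15.04

c̄ = (10 + 10 + 8 + 11 + 4 + 3 + 7 + 6 + 8 + 8 + 13 + 2 + 6 + 10 + 6 + 1) / 16 = 113 / 16 = 7.0625
UCL = c̄ + 3√c̄ = 7.0625 + 3 × √7.0625 = 7.0625 + 3 × 2.6575 = 15.0351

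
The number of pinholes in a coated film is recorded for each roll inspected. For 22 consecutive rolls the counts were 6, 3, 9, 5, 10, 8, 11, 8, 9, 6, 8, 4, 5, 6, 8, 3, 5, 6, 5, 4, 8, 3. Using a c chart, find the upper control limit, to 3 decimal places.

13.932

c̄ = (6 + 3 + 9 + 5 + 10 + 8 + 11 + 8 + 9 + 6 + 8 + 4 + 5 + 6 + 8 + 3 + 5 + 6 + 5 + 4 + 8 + 3) / 22 = 140 / 22 = 6.3636
UCL = c̄ + 3√c̄ = 6.3636 + 3 × √6.3636 = 6.3636 + 3 × 2.5226 = 13.9315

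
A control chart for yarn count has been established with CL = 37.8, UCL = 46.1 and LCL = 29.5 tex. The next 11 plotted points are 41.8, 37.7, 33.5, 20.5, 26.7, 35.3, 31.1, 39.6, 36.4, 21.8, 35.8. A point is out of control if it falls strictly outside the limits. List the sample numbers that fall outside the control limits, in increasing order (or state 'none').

4, 5, 10

Compare each point to [29.5, 46.1]: sample 4 = 20.5 < LCL; sample 5 = 26.7 < LCL; sample 10 = 21.8 < LCL.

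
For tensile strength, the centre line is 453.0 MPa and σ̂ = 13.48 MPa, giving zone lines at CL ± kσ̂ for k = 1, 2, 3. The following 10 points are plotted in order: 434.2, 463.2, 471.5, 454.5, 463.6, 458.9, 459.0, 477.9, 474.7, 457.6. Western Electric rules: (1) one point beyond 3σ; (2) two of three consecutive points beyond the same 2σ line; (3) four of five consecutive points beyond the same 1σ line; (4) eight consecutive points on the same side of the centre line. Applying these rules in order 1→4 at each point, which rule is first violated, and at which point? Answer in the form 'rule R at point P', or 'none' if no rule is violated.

Zone of each point (C = within 1σ̂, B = 1σ̂–2σ̂, A = 2σ̂–3σ̂, * = beyond 3σ̂; sign = side of CL): 1:-B, 2:+C, 3:+B, 4:+C, 5:+C, 6:+C, 7:+C, 8:+B, 9:+B, 10:+C
Rule 4 (eight consecutive points on the same side of the centre line) is satisfied at point 9.

rule 4 at point 9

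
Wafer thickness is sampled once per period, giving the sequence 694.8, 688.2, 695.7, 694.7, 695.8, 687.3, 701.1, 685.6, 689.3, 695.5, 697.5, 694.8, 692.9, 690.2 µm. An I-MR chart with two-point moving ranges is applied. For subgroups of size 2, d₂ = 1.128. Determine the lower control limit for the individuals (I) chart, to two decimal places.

X̄ = (694.8 + 688.2 + 695.7 + 694.7 + 695.8 + 687.3 + 701.1 + 685.6 + 689.3 + 695.5 + 697.5 + 694.8 + 692.9 + 690.2) / 14 = 693.1000
Moving ranges: 6.6, 7.5, 1.0, 1.1, 8.5, 13.8, 15.5, 3.7, 6.2, 2.0, 2.7, 1.9, 2.7; M̄R̄ = 73.2000 / 13 = 5.6308
LCL = X̄ − 3·M̄R̄/d₂ = 693.1000 − 3 × 5.6308 / 1.128 = 678.1245

678.12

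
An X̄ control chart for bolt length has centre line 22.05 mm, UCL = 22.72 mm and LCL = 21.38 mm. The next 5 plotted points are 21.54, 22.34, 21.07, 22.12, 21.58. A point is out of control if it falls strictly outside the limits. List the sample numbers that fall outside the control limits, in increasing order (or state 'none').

3

Compare each point to [21.38, 22.72]: sample 3 = 21.07 < LCL.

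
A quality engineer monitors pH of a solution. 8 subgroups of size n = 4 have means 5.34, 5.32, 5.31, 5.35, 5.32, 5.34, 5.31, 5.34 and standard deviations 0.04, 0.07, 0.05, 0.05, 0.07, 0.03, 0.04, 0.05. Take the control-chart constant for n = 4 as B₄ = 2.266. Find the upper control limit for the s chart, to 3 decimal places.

s̄ = (0.04 + 0.07 + 0.05 + 0.05 + 0.07 + 0.03 + 0.04 + 0.05) / 8 = 0.0500
UCL_s = B₄·s̄ = 2.266 × 0.0500 = 0.1133

0.113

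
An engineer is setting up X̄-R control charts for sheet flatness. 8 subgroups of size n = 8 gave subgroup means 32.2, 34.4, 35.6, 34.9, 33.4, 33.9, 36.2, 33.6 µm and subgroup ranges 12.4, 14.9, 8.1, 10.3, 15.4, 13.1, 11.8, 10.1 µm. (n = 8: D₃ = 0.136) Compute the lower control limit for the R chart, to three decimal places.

R̄ = (12.4 + 14.9 + 8.1 + 10.3 + 15.4 + 13.1 + 11.8 + 10.1) / 8 = 96.1000 / 8 = 12.0125
LCL_R = D₃·R̄ = 0.136 × 12.0125 = 1.6337

1.634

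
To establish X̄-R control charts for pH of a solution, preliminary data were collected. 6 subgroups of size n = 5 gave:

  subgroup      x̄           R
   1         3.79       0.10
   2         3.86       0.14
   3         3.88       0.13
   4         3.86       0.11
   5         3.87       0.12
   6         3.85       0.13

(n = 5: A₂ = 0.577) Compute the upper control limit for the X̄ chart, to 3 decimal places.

3.922

X̄̄ = (3.79 + 3.86 + 3.88 + 3.86 + 3.87 + 3.85) / 6 = 23.1100 / 6 = 3.8517
R̄ = (0.10 + 0.14 + 0.13 + 0.11 + 0.12 + 0.13) / 6 = 0.7300 / 6 = 0.1217
UCL = X̄̄ + A₂·R̄ = 3.8517 + 0.577 × 0.1217 = 3.9219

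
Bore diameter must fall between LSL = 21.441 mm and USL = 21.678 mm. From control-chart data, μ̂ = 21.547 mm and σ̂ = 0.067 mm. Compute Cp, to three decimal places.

Cp = (USL − LSL) / (6σ̂) = (21.678 − 21.441) / (6 × 0.067) = 0.2370 / 0.4020 = 0.5896

0.590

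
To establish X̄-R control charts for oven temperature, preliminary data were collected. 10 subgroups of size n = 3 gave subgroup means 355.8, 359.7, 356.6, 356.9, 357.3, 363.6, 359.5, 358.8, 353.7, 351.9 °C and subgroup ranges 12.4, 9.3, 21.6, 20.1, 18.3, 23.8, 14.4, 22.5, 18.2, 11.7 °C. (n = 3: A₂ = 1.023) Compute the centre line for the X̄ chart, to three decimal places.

357.380

X̄̄ = (355.8 + 359.7 + 356.6 + 356.9 + 357.3 + 363.6 + 359.5 + 358.8 + 353.7 + 351.9) / 10 = 3573.8000 / 10 = 357.3800
CL = X̄̄ = 357.3800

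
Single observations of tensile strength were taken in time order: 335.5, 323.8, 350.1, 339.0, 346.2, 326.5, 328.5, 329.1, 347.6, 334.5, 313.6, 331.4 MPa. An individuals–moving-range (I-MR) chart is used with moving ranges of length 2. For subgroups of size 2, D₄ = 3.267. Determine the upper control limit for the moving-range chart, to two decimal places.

Moving ranges: 11.7, 26.3, 11.1, 7.2, 19.7, 2.0, 0.6, 18.5, 13.1, 20.9, 17.8; M̄R̄ = 148.9000 / 11 = 13.5364
UCL_MR = D₄·M̄R̄ = 3.267 × 13.5364 = 44.2233

44.22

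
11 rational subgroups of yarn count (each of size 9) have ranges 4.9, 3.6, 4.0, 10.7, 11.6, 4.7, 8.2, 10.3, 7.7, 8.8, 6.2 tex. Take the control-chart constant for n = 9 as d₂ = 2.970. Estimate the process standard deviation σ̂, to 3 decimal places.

R̄ = (4.9 + 3.6 + 4.0 + 10.7 + 11.6 + 4.7 + 8.2 + 10.3 + 7.7 + 8.8 + 6.2) / 11 = 7.3364
σ̂ = R̄ / d₂ = 7.3364 / 2.970 = 2.4702

2.470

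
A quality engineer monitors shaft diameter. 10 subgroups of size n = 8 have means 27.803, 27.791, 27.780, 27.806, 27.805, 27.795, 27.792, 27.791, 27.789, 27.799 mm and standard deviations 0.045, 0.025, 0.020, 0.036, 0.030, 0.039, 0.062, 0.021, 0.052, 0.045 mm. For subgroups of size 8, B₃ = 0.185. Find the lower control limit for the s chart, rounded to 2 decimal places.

s̄ = (0.045 + 0.025 + 0.020 + 0.036 + 0.030 + 0.039 + 0.062 + 0.021 + 0.052 + 0.045) / 10 = 0.0375
LCL_s = B₃·s̄ = 0.185 × 0.0375 = 0.0069

0.01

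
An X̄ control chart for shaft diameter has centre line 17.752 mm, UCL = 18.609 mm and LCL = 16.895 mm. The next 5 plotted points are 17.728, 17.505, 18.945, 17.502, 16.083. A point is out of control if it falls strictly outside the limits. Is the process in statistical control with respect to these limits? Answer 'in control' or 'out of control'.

Compare each point to [16.895, 18.609]: sample 3 = 18.945 > UCL; sample 5 = 16.083 < LCL.

out of control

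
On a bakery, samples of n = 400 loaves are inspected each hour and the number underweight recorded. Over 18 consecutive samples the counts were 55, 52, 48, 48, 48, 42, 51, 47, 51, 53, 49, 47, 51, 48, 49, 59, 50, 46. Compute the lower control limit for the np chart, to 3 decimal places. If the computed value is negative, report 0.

29.880

p̄ = Σdᵢ / (k·n) = 894 / (18 × 400) = 0.12417
LCL = np̄ − 3·√(np̄(1−p̄)) = 49.6667 − 3 × 6.5954 = 29.8804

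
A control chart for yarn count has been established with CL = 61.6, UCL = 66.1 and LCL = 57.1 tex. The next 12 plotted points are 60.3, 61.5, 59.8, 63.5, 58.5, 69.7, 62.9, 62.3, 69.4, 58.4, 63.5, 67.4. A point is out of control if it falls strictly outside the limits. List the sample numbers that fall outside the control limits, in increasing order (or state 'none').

6, 9, 12

Compare each point to [57.1, 66.1]: sample 6 = 69.7 > UCL; sample 9 = 69.4 > UCL; sample 12 = 67.4 > UCL.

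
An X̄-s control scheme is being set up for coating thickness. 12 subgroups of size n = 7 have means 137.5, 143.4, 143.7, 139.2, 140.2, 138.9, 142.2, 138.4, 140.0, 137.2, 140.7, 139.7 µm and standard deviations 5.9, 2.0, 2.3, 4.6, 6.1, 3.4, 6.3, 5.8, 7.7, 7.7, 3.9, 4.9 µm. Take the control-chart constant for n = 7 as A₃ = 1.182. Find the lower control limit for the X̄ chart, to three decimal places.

134.123

X̄̄ = (137.5 + 143.4 + 143.7 + 139.2 + 140.2 + 138.9 + 142.2 + 138.4 + 140.0 + 137.2 + 140.7 + 139.7) / 12 = 140.0917
s̄ = (5.9 + 2.0 + 2.3 + 4.6 + 6.1 + 3.4 + 6.3 + 5.8 + 7.7 + 7.7 + 3.9 + 4.9) / 12 = 5.0500
LCL = X̄̄ − A₃·s̄ = 140.0917 − 1.182 × 5.0500 = 134.1226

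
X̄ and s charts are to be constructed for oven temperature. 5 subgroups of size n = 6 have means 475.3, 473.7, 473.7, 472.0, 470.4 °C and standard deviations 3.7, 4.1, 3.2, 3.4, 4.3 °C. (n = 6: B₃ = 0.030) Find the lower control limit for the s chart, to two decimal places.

0.11

s̄ = (3.7 + 4.1 + 3.2 + 3.4 + 4.3) / 5 = 3.7400
LCL_s = B₃·s̄ = 0.030 × 3.7400 = 0.1122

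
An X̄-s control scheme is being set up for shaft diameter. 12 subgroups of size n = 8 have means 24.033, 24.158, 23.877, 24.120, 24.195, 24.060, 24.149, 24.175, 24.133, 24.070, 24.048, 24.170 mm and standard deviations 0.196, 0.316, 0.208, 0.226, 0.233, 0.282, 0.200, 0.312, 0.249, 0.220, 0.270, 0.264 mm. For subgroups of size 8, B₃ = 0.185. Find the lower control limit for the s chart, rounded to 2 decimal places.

0.05

s̄ = (0.196 + 0.316 + 0.208 + 0.226 + 0.233 + 0.282 + 0.200 + 0.312 + 0.249 + 0.220 + 0.270 + 0.264) / 12 = 0.2480
LCL_s = B₃·s̄ = 0.185 × 0.2480 = 0.0459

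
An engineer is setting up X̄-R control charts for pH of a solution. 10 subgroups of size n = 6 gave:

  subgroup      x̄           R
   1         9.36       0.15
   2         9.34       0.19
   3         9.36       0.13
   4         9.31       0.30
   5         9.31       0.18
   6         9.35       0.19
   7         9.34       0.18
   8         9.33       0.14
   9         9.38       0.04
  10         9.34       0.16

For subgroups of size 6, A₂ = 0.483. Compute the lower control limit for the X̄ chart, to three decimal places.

X̄̄ = (9.36 + 9.34 + 9.36 + 9.31 + 9.31 + 9.35 + 9.34 + 9.33 + 9.38 + 9.34) / 10 = 93.4200 / 10 = 9.3420
R̄ = (0.15 + 0.19 + 0.13 + 0.30 + 0.18 + 0.19 + 0.18 + 0.14 + 0.04 + 0.16) / 10 = 1.6600 / 10 = 0.1660
LCL = X̄̄ − A₂·R̄ = 9.3420 − 0.483 × 0.1660 = 9.2618

9.262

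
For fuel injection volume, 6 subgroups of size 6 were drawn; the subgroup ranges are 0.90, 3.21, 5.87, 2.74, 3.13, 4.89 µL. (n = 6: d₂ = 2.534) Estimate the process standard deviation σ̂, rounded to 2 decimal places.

1.36

R̄ = (0.90 + 3.21 + 5.87 + 2.74 + 3.13 + 4.89) / 6 = 3.4567
σ̂ = R̄ / d₂ = 3.4567 / 2.534 = 1.3641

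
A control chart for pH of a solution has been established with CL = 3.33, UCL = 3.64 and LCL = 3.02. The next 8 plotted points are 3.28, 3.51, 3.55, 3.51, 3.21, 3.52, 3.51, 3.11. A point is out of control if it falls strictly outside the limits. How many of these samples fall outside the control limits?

All 8 points lie within [3.02, 3.64].

0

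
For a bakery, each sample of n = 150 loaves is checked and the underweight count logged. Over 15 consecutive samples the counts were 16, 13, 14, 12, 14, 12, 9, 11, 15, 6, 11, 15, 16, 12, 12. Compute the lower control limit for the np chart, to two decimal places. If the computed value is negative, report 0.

p̄ = Σdᵢ / (k·n) = 188 / (15 × 150) = 0.08356
LCL = np̄ − 3·√(np̄(1−p̄)) = 12.5333 − 3 × 3.3891 = 2.3660

2.37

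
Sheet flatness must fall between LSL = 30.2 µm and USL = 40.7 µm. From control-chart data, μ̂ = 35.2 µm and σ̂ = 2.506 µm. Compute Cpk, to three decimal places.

0.665

Cpu = (USL − μ̂) / (3σ̂) = (40.7 − 35.2) / (3 × 2.506) = 0.7316; Cpl = (μ̂ − LSL) / (3σ̂) = (35.2 − 30.2) / (3 × 2.506) = 0.6651; Cpk = min(Cpu, Cpl) = 0.6651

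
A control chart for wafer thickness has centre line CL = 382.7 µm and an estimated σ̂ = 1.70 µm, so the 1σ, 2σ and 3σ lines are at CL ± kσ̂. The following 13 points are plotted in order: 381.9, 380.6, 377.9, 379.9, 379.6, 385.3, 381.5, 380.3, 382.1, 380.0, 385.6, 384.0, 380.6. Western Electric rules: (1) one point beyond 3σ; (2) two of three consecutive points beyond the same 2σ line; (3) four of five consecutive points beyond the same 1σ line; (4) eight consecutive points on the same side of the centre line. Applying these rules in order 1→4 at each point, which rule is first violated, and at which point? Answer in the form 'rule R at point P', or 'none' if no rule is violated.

Zone of each point (C = within 1σ̂, B = 1σ̂–2σ̂, A = 2σ̂–3σ̂, * = beyond 3σ̂; sign = side of CL): 1:-C, 2:-B, 3:-A, 4:-B, 5:-B, 6:+B, 7:-C, 8:-B, 9:-C, 10:-B, 11:+B, 12:+C, 13:-B
Rule 3 (four of five consecutive points beyond the same 1σ limit) is satisfied at point 5.

rule 3 at point 5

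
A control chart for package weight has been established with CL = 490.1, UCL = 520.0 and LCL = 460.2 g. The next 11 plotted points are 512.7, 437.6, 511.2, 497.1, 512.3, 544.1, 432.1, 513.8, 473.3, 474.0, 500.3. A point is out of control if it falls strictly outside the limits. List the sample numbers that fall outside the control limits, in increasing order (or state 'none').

Compare each point to [460.2, 520.0]: sample 2 = 437.6 < LCL; sample 6 = 544.1 > UCL; sample 7 = 432.1 < LCL.

2, 6, 7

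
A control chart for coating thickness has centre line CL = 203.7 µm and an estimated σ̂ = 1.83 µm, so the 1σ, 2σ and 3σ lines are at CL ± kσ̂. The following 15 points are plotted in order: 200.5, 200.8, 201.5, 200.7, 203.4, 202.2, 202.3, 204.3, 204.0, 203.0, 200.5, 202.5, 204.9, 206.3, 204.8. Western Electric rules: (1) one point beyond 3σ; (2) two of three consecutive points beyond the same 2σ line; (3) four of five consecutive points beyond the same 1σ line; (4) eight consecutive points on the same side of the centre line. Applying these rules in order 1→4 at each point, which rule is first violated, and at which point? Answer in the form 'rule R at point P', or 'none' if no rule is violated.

Zone of each point (C = within 1σ̂, B = 1σ̂–2σ̂, A = 2σ̂–3σ̂, * = beyond 3σ̂; sign = side of CL): 1:-B, 2:-B, 3:-B, 4:-B, 5:-C, 6:-C, 7:-C, 8:+C, 9:+C, 10:-C, 11:-B, 12:-C, 13:+C, 14:+B, 15:+C
Rule 3 (four of five consecutive points beyond the same 1σ limit) is satisfied at point 4.

rule 3 at point 4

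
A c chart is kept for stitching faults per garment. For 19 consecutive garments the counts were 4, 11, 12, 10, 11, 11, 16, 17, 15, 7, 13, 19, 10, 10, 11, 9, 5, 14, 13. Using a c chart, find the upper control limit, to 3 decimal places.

21.636

c̄ = (4 + 11 + 12 + 10 + 11 + 11 + 16 + 17 + 15 + 7 + 13 + 19 + 10 + 10 + 11 + 9 + 5 + 14 + 13) / 19 = 218 / 19 = 11.4737
UCL = c̄ + 3√c̄ = 11.4737 + 3 × √11.4737 = 11.4737 + 3 × 3.3873 = 21.6355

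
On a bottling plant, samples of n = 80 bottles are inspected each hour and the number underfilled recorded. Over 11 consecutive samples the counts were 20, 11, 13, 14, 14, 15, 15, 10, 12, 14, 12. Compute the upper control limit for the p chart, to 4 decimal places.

p̄ = Σdᵢ / (k·n) = 150 / (11 × 80) = 0.17045
UCL = p̄ + 3·√(p̄(1−p̄)/n) = 0.17045 + 3 × √(0.17045×0.82955/80) = 0.17045 + 3 × 0.04204 = 0.29658

0.2966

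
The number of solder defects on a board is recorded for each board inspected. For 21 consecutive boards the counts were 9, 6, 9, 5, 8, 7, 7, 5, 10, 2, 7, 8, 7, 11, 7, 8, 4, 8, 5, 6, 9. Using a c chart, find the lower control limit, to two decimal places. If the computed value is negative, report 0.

c̄ = (9 + 6 + 9 + 5 + 8 + 7 + 7 + 5 + 10 + 2 + 7 + 8 + 7 + 11 + 7 + 8 + 4 + 8 + 5 + 6 + 9) / 21 = 148 / 21 = 7.0476
LCL = c̄ − 3√c̄ = 7.0476 − 3 × 2.6547 = -0.9166 → 0 (cannot be negative)

0.00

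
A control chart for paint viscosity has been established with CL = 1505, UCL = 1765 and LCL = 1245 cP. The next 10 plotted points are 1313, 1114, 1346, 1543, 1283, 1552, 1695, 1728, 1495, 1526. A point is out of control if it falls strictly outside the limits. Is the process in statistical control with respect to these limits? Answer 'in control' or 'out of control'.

Compare each point to [1245, 1765]: sample 2 = 1114 < LCL.

out of control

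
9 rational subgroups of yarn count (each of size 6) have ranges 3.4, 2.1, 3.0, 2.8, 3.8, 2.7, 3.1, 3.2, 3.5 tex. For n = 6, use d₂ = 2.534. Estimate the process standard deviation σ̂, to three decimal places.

1.210

R̄ = (3.4 + 2.1 + 3.0 + 2.8 + 3.8 + 2.7 + 3.1 + 3.2 + 3.5) / 9 = 3.0667
σ̂ = R̄ / d₂ = 3.0667 / 2.534 = 1.2102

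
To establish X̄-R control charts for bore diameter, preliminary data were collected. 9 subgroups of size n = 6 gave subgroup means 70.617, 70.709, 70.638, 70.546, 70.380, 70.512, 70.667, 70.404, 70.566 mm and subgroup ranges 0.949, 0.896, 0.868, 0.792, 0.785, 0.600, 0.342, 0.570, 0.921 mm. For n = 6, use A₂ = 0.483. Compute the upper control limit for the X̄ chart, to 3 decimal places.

70.921

X̄̄ = (70.617 + 70.709 + 70.638 + 70.546 + 70.380 + 70.512 + 70.667 + 70.404 + 70.566) / 9 = 635.0390 / 9 = 70.5599
R̄ = (0.949 + 0.896 + 0.868 + 0.792 + 0.785 + 0.600 + 0.342 + 0.570 + 0.921) / 9 = 6.7230 / 9 = 0.7470
UCL = X̄̄ + A₂·R̄ = 70.5599 + 0.483 × 0.7470 = 70.9207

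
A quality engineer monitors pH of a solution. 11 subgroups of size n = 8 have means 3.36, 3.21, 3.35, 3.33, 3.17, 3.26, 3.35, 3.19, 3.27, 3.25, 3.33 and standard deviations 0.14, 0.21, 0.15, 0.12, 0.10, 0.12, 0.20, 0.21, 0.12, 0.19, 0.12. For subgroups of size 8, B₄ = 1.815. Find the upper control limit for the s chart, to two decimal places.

s̄ = (0.14 + 0.21 + 0.15 + 0.12 + 0.10 + 0.12 + 0.20 + 0.21 + 0.12 + 0.19 + 0.12) / 11 = 0.1527
UCL_s = B₄·s̄ = 1.815 × 0.1527 = 0.2772

0.28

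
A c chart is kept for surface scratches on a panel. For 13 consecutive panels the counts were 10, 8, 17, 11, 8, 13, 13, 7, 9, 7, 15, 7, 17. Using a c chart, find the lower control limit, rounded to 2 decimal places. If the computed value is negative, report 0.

c̄ = (10 + 8 + 17 + 11 + 8 + 13 + 13 + 7 + 9 + 7 + 15 + 7 + 17) / 13 = 142 / 13 = 10.9231
LCL = c̄ − 3√c̄ = 10.9231 − 3 × 3.3050 = 1.0081

1.01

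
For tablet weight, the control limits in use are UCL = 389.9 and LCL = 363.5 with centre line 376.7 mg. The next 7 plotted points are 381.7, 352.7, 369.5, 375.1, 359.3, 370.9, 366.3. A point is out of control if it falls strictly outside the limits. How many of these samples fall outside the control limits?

2

Compare each point to [363.5, 389.9]: sample 2 = 352.7 < LCL; sample 5 = 359.3 < LCL.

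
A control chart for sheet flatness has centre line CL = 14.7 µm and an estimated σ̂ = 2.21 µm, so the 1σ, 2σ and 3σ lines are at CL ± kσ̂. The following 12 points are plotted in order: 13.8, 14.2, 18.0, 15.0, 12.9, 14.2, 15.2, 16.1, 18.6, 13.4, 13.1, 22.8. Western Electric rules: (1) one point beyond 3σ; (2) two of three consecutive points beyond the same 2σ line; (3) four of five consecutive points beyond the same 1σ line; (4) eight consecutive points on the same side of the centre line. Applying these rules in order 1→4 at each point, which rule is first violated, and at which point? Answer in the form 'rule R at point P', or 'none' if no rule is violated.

rule 1 at point 12

Zone of each point (C = within 1σ̂, B = 1σ̂–2σ̂, A = 2σ̂–3σ̂, * = beyond 3σ̂; sign = side of CL): 1:-C, 2:-C, 3:+B, 4:+C, 5:-C, 6:-C, 7:+C, 8:+C, 9:+B, 10:-C, 11:-C, 12:+*
Rule 1 (one point beyond the 3σ limits) is satisfied at point 12.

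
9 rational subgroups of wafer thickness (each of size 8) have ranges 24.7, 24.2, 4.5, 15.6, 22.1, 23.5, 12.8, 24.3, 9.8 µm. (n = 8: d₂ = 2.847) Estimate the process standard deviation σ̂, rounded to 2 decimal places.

R̄ = (24.7 + 24.2 + 4.5 + 15.6 + 22.1 + 23.5 + 12.8 + 24.3 + 9.8) / 9 = 17.9444
σ̂ = R̄ / d₂ = 17.9444 / 2.847 = 6.3029

6.30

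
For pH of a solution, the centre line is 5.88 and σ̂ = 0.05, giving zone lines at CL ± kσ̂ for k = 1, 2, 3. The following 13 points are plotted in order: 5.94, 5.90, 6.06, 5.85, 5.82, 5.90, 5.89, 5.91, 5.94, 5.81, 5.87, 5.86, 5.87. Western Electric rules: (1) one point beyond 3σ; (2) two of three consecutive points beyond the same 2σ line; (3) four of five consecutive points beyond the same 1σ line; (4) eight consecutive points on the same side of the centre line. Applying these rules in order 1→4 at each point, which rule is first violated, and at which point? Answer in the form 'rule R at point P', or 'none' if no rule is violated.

Zone of each point (C = within 1σ̂, B = 1σ̂–2σ̂, A = 2σ̂–3σ̂, * = beyond 3σ̂; sign = side of CL): 1:+B, 2:+C, 3:+*, 4:-C, 5:-B, 6:+C, 7:+C, 8:+C, 9:+B, 10:-B, 11:-C, 12:-C, 13:-C
Rule 1 (one point beyond the 3σ limits) is satisfied at point 3.

rule 1 at point 3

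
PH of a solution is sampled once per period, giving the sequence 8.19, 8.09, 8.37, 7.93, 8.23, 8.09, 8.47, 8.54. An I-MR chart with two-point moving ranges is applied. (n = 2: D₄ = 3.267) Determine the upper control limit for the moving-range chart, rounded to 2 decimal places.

0.80

Moving ranges: 0.10, 0.28, 0.44, 0.30, 0.14, 0.38, 0.07; M̄R̄ = 1.7100 / 7 = 0.2443
UCL_MR = D₄·M̄R̄ = 3.267 × 0.2443 = 0.7981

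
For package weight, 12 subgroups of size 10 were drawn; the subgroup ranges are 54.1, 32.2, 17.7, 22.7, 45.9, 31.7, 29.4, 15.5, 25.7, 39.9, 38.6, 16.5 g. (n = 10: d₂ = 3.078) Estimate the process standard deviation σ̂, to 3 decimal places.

R̄ = (54.1 + 32.2 + 17.7 + 22.7 + 45.9 + 31.7 + 29.4 + 15.5 + 25.7 + 39.9 + 38.6 + 16.5) / 12 = 30.8250
σ̂ = R̄ / d₂ = 30.8250 / 3.078 = 10.0146

10.015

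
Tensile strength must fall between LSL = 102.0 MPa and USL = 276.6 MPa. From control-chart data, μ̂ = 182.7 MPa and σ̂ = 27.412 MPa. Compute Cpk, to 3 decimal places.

Cpu = (USL − μ̂) / (3σ̂) = (276.6 − 182.7) / (3 × 27.412) = 1.1418; Cpl = (μ̂ − LSL) / (3σ̂) = (182.7 − 102.0) / (3 × 27.412) = 0.9813; Cpk = min(Cpu, Cpl) = 0.9813

0.981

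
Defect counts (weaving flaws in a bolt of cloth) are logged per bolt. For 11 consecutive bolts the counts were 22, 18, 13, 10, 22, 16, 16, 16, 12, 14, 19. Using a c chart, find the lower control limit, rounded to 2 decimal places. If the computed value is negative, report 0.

4.11

c̄ = (22 + 18 + 13 + 10 + 22 + 16 + 16 + 16 + 12 + 14 + 19) / 11 = 178 / 11 = 16.1818
LCL = c̄ − 3√c̄ = 16.1818 − 3 × 4.0227 = 4.1138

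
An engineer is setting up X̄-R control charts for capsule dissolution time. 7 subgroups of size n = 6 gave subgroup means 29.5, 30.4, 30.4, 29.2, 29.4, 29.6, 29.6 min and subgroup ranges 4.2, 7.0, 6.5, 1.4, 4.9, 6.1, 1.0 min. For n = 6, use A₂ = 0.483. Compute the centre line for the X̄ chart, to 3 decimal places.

X̄̄ = (29.5 + 30.4 + 30.4 + 29.2 + 29.4 + 29.6 + 29.6) / 7 = 208.1000 / 7 = 29.7286
CL = X̄̄ = 29.7286

29.729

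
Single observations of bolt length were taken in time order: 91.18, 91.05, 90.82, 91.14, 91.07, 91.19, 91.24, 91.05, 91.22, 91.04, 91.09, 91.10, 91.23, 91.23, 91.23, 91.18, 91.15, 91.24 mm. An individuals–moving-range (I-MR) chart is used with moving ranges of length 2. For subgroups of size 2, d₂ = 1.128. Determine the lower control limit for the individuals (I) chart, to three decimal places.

X̄ = (91.18 + 91.05 + 90.82 + 91.14 + 91.07 + 91.19 + 91.24 + 91.05 + 91.22 + 91.04 + 91.09 + 91.10 + 91.23 + 91.23 + 91.23 + 91.18 + 91.15 + 91.24) / 18 = 91.1361
Moving ranges: 0.13, 0.23, 0.32, 0.07, 0.12, 0.05, 0.19, 0.17, 0.18, 0.05, 0.01, 0.13, 0.00, 0.00, 0.05, 0.03, 0.09; M̄R̄ = 1.8200 / 17 = 0.1071
LCL = X̄ − 3·M̄R̄/d₂ = 91.1361 − 3 × 0.1071 / 1.128 = 90.8514

90.851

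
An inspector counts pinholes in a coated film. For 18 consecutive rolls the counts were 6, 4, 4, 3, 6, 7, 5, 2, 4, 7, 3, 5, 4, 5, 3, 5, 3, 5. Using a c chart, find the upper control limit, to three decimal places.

c̄ = (6 + 4 + 4 + 3 + 6 + 7 + 5 + 2 + 4 + 7 + 3 + 5 + 4 + 5 + 3 + 5 + 3 + 5) / 18 = 81 / 18 = 4.5000
UCL = c̄ + 3√c̄ = 4.5000 + 3 × √4.5000 = 4.5000 + 3 × 2.1213 = 10.8640

10.864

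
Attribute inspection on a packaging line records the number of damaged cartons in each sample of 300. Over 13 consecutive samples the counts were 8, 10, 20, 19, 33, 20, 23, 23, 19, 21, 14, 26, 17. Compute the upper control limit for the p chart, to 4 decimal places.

p̄ = Σdᵢ / (k·n) = 253 / (13 × 300) = 0.06487
UCL = p̄ + 3·√(p̄(1−p̄)/n) = 0.06487 + 3 × √(0.06487×0.93513/300) = 0.06487 + 3 × 0.01422 = 0.10753

0.1075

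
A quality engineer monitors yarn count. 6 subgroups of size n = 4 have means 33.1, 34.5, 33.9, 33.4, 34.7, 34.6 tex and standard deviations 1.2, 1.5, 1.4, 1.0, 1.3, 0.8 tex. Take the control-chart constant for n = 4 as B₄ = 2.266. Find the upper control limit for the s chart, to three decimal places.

2.719

s̄ = (1.2 + 1.5 + 1.4 + 1.0 + 1.3 + 0.8) / 6 = 1.2000
UCL_s = B₄·s̄ = 2.266 × 1.2000 = 2.7192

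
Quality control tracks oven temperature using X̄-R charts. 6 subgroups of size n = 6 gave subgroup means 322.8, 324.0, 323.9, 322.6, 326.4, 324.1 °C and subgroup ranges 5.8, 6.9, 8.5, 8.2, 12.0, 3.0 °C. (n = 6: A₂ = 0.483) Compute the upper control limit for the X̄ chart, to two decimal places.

X̄̄ = (322.8 + 324.0 + 323.9 + 322.6 + 326.4 + 324.1) / 6 = 1943.8000 / 6 = 323.9667
R̄ = (5.8 + 6.9 + 8.5 + 8.2 + 12.0 + 3.0) / 6 = 44.4000 / 6 = 7.4000
UCL = X̄̄ + A₂·R̄ = 323.9667 + 0.483 × 7.4000 = 327.5409

327.54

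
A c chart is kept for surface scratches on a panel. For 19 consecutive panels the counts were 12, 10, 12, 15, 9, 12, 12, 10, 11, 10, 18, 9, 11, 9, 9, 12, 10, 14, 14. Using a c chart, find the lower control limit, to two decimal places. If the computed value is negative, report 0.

c̄ = (12 + 10 + 12 + 15 + 9 + 12 + 12 + 10 + 11 + 10 + 18 + 9 + 11 + 9 + 9 + 12 + 10 + 14 + 14) / 19 = 219 / 19 = 11.5263
LCL = c̄ − 3√c̄ = 11.5263 − 3 × 3.3950 = 1.3412

1.34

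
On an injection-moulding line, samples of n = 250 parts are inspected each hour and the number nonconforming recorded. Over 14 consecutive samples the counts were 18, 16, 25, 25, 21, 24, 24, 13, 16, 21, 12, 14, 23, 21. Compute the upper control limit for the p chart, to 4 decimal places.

p̄ = Σdᵢ / (k·n) = 273 / (14 × 250) = 0.07800
UCL = p̄ + 3·√(p̄(1−p̄)/n) = 0.07800 + 3 × √(0.07800×0.92200/250) = 0.07800 + 3 × 0.01696 = 0.12888

0.1289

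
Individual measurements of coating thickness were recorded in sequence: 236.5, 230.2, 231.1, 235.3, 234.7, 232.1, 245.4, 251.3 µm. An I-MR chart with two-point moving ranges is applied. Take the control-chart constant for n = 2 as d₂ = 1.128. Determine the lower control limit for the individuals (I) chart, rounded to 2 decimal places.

X̄ = (236.5 + 230.2 + 231.1 + 235.3 + 234.7 + 232.1 + 245.4 + 251.3) / 8 = 237.0750
Moving ranges: 6.3, 0.9, 4.2, 0.6, 2.6, 13.3, 5.9; M̄R̄ = 33.8000 / 7 = 4.8286
LCL = X̄ − 3·M̄R̄/d₂ = 237.0750 − 3 × 4.8286 / 1.128 = 224.2331

224.23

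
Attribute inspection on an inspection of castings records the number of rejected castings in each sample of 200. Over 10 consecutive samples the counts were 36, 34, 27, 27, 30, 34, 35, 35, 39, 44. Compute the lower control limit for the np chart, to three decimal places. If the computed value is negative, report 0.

18.145

p̄ = Σdᵢ / (k·n) = 341 / (10 × 200) = 0.17050
LCL = np̄ − 3·√(np̄(1−p̄)) = 34.1000 − 3 × 5.3185 = 18.1446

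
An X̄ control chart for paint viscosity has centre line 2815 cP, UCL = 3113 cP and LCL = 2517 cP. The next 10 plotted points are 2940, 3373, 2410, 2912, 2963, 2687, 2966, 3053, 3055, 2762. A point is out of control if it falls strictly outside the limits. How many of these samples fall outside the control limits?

2

Compare each point to [2517, 3113]: sample 2 = 3373 > UCL; sample 3 = 2410 < LCL.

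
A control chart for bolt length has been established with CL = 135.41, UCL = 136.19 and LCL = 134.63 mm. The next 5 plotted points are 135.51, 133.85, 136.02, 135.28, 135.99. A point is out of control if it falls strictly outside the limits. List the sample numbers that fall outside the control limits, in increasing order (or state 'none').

Compare each point to [134.63, 136.19]: sample 2 = 133.85 < LCL.

2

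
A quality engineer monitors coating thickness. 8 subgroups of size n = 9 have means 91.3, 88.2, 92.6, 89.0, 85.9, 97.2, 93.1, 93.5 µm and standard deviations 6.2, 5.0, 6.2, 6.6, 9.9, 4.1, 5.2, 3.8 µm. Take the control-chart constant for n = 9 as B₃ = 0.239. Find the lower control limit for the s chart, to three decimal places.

1.404

s̄ = (6.2 + 5.0 + 6.2 + 6.6 + 9.9 + 4.1 + 5.2 + 3.8) / 8 = 5.8750
LCL_s = B₃·s̄ = 0.239 × 5.8750 = 1.4041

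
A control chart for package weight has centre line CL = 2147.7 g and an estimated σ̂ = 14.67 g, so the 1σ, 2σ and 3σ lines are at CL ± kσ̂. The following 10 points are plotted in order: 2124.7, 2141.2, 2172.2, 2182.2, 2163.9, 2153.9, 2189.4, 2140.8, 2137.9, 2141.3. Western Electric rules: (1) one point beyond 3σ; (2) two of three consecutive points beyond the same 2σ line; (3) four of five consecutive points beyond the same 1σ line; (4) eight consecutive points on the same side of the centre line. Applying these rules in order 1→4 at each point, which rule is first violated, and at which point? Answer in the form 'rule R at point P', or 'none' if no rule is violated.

rule 3 at point 7

Zone of each point (C = within 1σ̂, B = 1σ̂–2σ̂, A = 2σ̂–3σ̂, * = beyond 3σ̂; sign = side of CL): 1:-B, 2:-C, 3:+B, 4:+A, 5:+B, 6:+C, 7:+A, 8:-C, 9:-C, 10:-C
Rule 3 (four of five consecutive points beyond the same 1σ limit) is satisfied at point 7.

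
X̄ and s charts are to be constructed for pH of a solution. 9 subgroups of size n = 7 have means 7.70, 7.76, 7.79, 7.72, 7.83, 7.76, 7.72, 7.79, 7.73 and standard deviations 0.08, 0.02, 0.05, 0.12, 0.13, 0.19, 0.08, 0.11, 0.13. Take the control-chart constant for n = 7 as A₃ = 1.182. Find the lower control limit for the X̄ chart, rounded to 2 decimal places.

X̄̄ = (7.70 + 7.76 + 7.79 + 7.72 + 7.83 + 7.76 + 7.72 + 7.79 + 7.73) / 9 = 7.7556
s̄ = (0.08 + 0.02 + 0.05 + 0.12 + 0.13 + 0.19 + 0.08 + 0.11 + 0.13) / 9 = 0.1011
LCL = X̄̄ − A₃·s̄ = 7.7556 − 1.182 × 0.1011 = 7.6360

7.64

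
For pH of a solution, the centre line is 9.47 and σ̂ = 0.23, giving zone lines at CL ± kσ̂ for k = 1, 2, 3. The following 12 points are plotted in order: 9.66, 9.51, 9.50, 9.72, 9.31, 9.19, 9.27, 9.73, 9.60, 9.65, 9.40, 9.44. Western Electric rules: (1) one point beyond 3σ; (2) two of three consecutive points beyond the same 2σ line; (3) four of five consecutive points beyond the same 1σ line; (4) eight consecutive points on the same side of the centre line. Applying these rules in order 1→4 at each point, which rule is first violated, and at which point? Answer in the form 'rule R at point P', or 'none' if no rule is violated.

Zone of each point (C = within 1σ̂, B = 1σ̂–2σ̂, A = 2σ̂–3σ̂, * = beyond 3σ̂; sign = side of CL): 1:+C, 2:+C, 3:+C, 4:+B, 5:-C, 6:-B, 7:-C, 8:+B, 9:+C, 10:+C, 11:-C, 12:-C
No rule fires across all 12 points.

none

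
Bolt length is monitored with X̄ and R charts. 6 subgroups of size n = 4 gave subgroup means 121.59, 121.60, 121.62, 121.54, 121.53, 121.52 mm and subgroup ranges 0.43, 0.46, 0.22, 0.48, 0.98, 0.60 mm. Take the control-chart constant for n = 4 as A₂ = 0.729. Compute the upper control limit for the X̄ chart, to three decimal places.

121.952

X̄̄ = (121.59 + 121.60 + 121.62 + 121.54 + 121.53 + 121.52) / 6 = 729.4000 / 6 = 121.5667
R̄ = (0.43 + 0.46 + 0.22 + 0.48 + 0.98 + 0.60) / 6 = 3.1700 / 6 = 0.5283
UCL = X̄̄ + A₂·R̄ = 121.5667 + 0.729 × 0.5283 = 121.9518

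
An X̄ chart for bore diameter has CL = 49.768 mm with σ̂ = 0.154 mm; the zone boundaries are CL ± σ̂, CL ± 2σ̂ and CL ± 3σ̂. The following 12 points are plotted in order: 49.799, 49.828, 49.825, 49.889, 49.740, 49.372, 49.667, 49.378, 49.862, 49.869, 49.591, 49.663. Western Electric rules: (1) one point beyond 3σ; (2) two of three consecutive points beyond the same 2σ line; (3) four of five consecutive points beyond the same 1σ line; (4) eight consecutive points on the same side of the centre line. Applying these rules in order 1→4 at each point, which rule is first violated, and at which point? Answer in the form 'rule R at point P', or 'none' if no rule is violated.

Zone of each point (C = within 1σ̂, B = 1σ̂–2σ̂, A = 2σ̂–3σ̂, * = beyond 3σ̂; sign = side of CL): 1:+C, 2:+C, 3:+C, 4:+C, 5:-C, 6:-A, 7:-C, 8:-A, 9:+C, 10:+C, 11:-B, 12:-C
Rule 2 (two of three consecutive points beyond the same 2σ limit) is satisfied at point 8.

rule 2 at point 8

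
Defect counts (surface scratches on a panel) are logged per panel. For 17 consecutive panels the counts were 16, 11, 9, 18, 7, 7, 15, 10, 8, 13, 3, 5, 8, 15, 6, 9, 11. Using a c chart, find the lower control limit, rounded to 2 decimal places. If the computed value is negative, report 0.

0.54

c̄ = (16 + 11 + 9 + 18 + 7 + 7 + 15 + 10 + 8 + 13 + 3 + 5 + 8 + 15 + 6 + 9 + 11) / 17 = 171 / 17 = 10.0588
LCL = c̄ − 3√c̄ = 10.0588 − 3 × 3.1716 = 0.5441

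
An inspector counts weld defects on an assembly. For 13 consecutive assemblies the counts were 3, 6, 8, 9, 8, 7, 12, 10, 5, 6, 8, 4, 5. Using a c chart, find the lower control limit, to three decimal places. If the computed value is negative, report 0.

0.000

c̄ = (3 + 6 + 8 + 9 + 8 + 7 + 12 + 10 + 5 + 6 + 8 + 4 + 5) / 13 = 91 / 13 = 7.0000
LCL = c̄ − 3√c̄ = 7.0000 − 3 × 2.6458 = -0.9373 → 0 (cannot be negative)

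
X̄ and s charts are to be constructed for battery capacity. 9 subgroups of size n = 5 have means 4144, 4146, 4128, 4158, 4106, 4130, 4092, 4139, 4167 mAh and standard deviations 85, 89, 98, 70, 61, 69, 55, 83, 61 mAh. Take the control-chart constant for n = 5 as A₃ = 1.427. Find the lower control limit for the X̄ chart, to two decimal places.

X̄̄ = (4144 + 4146 + 4128 + 4158 + 4106 + 4130 + 4092 + 4139 + 4167) / 9 = 4134.4444
s̄ = (85 + 89 + 98 + 70 + 61 + 69 + 55 + 83 + 61) / 9 = 74.5556
LCL = X̄̄ − A₃·s̄ = 4134.4444 − 1.427 × 74.5556 = 4028.0537

4028.05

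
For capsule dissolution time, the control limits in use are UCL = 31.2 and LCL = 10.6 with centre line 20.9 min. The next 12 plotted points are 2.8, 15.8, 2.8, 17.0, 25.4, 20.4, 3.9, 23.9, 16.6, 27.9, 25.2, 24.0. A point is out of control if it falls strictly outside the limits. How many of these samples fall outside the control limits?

Compare each point to [10.6, 31.2]: sample 1 = 2.8 < LCL; sample 3 = 2.8 < LCL; sample 7 = 3.9 < LCL.

3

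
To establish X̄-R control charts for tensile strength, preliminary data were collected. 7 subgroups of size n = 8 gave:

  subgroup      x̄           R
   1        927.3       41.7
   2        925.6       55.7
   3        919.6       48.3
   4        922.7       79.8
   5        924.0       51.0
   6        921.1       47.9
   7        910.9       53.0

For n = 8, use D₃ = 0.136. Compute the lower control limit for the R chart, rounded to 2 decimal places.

7.33

R̄ = (41.7 + 55.7 + 48.3 + 79.8 + 51.0 + 47.9 + 53.0) / 7 = 377.4000 / 7 = 53.9143
LCL_R = D₃·R̄ = 0.136 × 53.9143 = 7.3323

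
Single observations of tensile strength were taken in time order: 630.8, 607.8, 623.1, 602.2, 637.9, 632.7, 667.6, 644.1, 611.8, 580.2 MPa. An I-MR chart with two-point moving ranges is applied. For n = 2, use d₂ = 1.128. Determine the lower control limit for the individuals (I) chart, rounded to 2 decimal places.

X̄ = (630.8 + 607.8 + 623.1 + 602.2 + 637.9 + 632.7 + 667.6 + 644.1 + 611.8 + 580.2) / 10 = 623.8200
Moving ranges: 23.0, 15.3, 20.9, 35.7, 5.2, 34.9, 23.5, 32.3, 31.6; M̄R̄ = 222.4000 / 9 = 24.7111
LCL = X̄ − 3·M̄R̄/d₂ = 623.8200 − 3 × 24.7111 / 1.128 = 558.0990

558.10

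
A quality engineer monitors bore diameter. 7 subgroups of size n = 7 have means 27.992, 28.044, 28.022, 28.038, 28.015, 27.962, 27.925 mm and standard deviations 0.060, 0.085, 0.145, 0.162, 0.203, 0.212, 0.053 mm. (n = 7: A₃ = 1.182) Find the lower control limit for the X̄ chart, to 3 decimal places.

27.844

X̄̄ = (27.992 + 28.044 + 28.022 + 28.038 + 28.015 + 27.962 + 27.925) / 7 = 27.9997
s̄ = (0.060 + 0.085 + 0.145 + 0.162 + 0.203 + 0.212 + 0.053) / 7 = 0.1314
LCL = X̄̄ − A₃·s̄ = 27.9997 − 1.182 × 0.1314 = 27.8444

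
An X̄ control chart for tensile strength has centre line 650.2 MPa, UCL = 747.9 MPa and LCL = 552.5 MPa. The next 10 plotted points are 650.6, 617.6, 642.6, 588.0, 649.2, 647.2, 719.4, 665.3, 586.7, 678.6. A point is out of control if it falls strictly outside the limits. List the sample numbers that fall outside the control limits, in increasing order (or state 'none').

All 10 points lie within [552.5, 747.9].

none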